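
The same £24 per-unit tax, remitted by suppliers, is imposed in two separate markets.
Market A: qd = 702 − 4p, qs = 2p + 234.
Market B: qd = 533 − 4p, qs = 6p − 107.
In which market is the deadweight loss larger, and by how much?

Market B, by £307.2.

Market A: pre-tax p* = £78, q* = 390; post-tax q = 358; deadweight loss = £384.
Market B: pre-tax p* = £64, q* = 277; post-tax q = 219.4; deadweight loss = £691.2.
Difference: £384 vs £691.2 → market B is larger by £307.2.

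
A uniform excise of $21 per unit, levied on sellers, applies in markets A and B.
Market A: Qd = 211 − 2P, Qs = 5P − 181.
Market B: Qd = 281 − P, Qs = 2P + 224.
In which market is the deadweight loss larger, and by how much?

Market A: pre-tax P* = $56, Q* = 99; post-tax Q = 69; deadweight loss = $315.
Market B: pre-tax P* = $19, Q* = 262; post-tax Q = 248; deadweight loss = $147.
Difference: $315 vs $147 → market A is larger by $168.

Market A, by $168.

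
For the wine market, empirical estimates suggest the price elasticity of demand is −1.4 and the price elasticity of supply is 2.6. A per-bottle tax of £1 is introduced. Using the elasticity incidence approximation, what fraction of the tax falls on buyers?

Buyers' share ≈ 0.65.

Incidence ratio: buyers' share ≈ εs / (εs + |εd|) = 2.6 / (2.6 + 1.4) = 0.65.
Supply is the more elastic side, so buyers bear the larger share.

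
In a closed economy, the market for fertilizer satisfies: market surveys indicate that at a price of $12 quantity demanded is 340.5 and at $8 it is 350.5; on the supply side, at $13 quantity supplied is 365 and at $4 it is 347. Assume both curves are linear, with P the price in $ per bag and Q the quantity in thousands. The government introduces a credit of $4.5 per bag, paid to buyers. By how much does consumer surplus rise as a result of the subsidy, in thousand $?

Demand slope: (350.5 − 340.5)/(8 − 12) = -2.5, so Qd = 370.5 − 2.5P.
Supply slope: (347 − 365)/(4 − 13) = 2, so Qs = 2P + 339.
Before the subsidy: set 370.5 − 2.5P = 2P + 339 → P* = $7, Q* = 353.
With a per-unit subsidy paid to buyers, each effectively pays P − 4.5, so demand becomes Qd = 370.5 − 2.5(P − 4.5).
New equilibrium: buyers pay $5, producers receive $9.5, Q = 358. (Wedge: Pb − Ps = −4.5.)
ΔCS is the trapezoid between Q = 358 and Q = 353 of height $2: ½ · (353 + 358) · 2 = $711.

Consumer surplus rises by $711 thousand.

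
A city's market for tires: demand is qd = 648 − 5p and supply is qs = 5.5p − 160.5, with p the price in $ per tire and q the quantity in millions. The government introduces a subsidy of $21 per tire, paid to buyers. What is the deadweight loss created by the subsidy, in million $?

Without the subsidy, 648 − 5p = 5.5p − 160.5 gives 10.5p = 808.5, so p* = $77 and q* = 263.
With a per-unit subsidy paid to buyers, each effectively pays p − 21, so demand becomes qd = 648 − 5(p − 21).
New equilibrium: buyers pay $66, producers receive $87, q = 318. (Wedge: pb − ps = −21.)
Quantity rises by |ΔQ| = |263 − 318| = 55.
DWL = ½ · t · |ΔQ| = ½ · 21 · 55 = $577.5.

Deadweight loss = $577.5 million.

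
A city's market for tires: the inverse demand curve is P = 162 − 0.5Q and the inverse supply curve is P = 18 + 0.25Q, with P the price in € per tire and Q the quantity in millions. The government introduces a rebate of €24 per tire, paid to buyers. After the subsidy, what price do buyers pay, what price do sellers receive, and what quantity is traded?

Buyers pay €50; sellers receive €74; quantity = 224.

Inverting to Q(P) form: Qd = 324 − 2P; Qs = 4P − 72.
Before the subsidy: set 324 − 2P = 4P − 72 → P* = €66, Q* = 192.
With a per-unit subsidy paid to buyers, each effectively pays P − 24, so demand becomes Qd = 324 − 2(P − 24).
Solving gives Q = 224 with buyers paying €50 and sellers receiving €74 (the €24 wedge).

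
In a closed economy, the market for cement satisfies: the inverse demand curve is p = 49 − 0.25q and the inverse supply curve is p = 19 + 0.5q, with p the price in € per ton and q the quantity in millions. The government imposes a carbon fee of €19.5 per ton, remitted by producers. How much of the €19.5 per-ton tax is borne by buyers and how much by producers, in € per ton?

Inverting to q(p) form: qd = 196 − 4p; qs = 2p − 38.
Before the tax: set 196 − 4p = 2p − 38 → p* = €39, q* = 40.
With the tax collected from producers, supply shifts: qs = 2(p − 19.5) − 38.
New equilibrium: buyers pay €45.5, producers receive €26, q = 14. (Wedge: pb − ps = 19.5.)
Burden on buyers: €6.5; on producers: €13. (They sum to €19.5.)
The less price-elastic side of the market bears the larger share of a per-unit tax.

Buyers bear €6.5 per ton; producers bear €13 per ton.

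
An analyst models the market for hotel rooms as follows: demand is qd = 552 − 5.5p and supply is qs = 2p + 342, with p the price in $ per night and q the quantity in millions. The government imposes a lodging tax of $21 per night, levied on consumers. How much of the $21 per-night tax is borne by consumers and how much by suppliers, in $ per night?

Before the tax: set 552 − 5.5p = 2p + 342 → p* = $28, q* = 398.
With the tax collected from consumers, demand (in seller-price terms) shifts: qd = 552 − 5.5(p + 21).
Solving gives q = 367.2 with consumers paying $33.6 and suppliers receiving $12.6 (the $21 wedge).
Burden on consumers: $5.6; on suppliers: $15.4. (They sum to $21.)

Consumers bear $5.6 per night; suppliers bear $15.4 per night.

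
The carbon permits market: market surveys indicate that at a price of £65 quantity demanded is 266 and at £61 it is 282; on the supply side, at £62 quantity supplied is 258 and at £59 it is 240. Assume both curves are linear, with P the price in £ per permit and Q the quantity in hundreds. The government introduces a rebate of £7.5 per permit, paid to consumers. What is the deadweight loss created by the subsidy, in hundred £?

Demand slope: (282 − 266)/(61 − 65) = -4, so Qd = 526 − 4P.
Supply slope: (240 − 258)/(59 − 62) = 6, so Qs = 6P − 114.
Without the subsidy, 526 − 4P = 6P − 114 gives 10P = 640, so P* = £64 and Q* = 270.
With a per-unit subsidy paid to consumers, each effectively pays P − 7.5, so demand becomes Qd = 526 − 4(P − 7.5).
Solving gives Q = 288 with consumers paying £59.5 and producers receiving £67 (the £7.5 wedge).
Quantity rises by |ΔQ| = |270 − 288| = 18.
DWL = ½ · t · |ΔQ| = ½ · 7.5 · 18 = £67.5.

Deadweight loss = £67.5 hundred.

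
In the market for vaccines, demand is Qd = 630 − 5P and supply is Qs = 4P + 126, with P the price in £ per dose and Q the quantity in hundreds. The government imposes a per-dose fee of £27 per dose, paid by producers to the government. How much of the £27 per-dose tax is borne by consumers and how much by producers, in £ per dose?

Before the tax: set 630 − 5P = 4P + 126 → P* = £56, Q* = 350.
With the tax collected from producers, supply shifts: Qs = 4(P − 27) + 126.
Solving gives Q = 290 with consumers paying £68 and producers receiving £41 (the £27 wedge).
Burden on consumers: £12; on producers: £15. (They sum to £27.)
The less price-elastic side of the market bears the larger share of a per-unit tax.

Consumers bear £12 per dose; producers bear £15 per dose.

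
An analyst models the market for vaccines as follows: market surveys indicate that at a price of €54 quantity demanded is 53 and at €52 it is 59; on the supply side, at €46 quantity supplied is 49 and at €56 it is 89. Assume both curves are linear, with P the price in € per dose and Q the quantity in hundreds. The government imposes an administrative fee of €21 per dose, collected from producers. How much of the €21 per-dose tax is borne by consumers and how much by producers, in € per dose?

Consumers bear €12 per dose; producers bear €9 per dose.

Demand slope: (59 − 53)/(52 − 54) = -3, so Qd = 215 − 3P.
Supply slope: (89 − 49)/(56 − 46) = 4, so Qs = 4P − 135.
Without the tax, 215 − 3P = 4P − 135 gives 7P = 350, so P* = €50 and Q* = 65.
With the tax collected from producers, supply shifts: Qs = 4(P − 21) − 135.
Solving gives Q = 29 with consumers paying €62 and producers receiving €41 (the €21 wedge).
Burden on consumers: €12; on producers: €9. (They sum to €21.)
The less price-elastic side of the market bears the larger share of a per-unit tax.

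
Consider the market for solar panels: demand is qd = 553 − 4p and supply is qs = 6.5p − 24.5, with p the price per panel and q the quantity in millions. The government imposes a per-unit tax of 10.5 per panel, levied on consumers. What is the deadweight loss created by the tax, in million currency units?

Deadweight loss = 136.5 million.

Before the tax: set 553 − 4p = 6.5p − 24.5 → p* = 55, q* = 333.
With the tax collected from consumers, demand (in seller-price terms) shifts: qd = 553 − 4(p + 10.5).
Solving gives q = 307 with consumers paying 61.5 and sellers receiving 51 (the 10.5 wedge).
Quantity falls by |ΔQ| = |333 − 307| = 26.
DWL = ½ · t · |ΔQ| = ½ · 10.5 · 26 = 136.5.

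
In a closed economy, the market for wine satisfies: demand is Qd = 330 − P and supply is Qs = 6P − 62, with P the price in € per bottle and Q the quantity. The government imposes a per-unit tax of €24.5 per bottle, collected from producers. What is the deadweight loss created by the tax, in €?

Without the tax, 330 − P = 6P − 62 gives 7P = 392, so P* = €56 and Q* = 274.
With the tax collected from producers, supply shifts: Qs = 6(P − 24.5) − 62.
New equilibrium: consumers pay €77, producers receive €52.5, Q = 253. (Wedge: Pb − Ps = 24.5.)
Quantity falls by |ΔQ| = |274 − 253| = 21.
DWL = ½ · t · |ΔQ| = ½ · 24.5 · 21 = €257.25.

Deadweight loss = €257.25.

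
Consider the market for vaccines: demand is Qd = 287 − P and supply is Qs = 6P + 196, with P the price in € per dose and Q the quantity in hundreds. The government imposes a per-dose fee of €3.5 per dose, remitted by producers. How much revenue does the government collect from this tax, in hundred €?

Without the tax, 287 − P = 6P + 196 gives 7P = 91, so P* = €13 and Q* = 274.
With the tax collected from producers, supply shifts: Qs = 6(P − 3.5) + 196.
Solving gives Q = 271 with buyers paying €16 and producers receiving €12.5 (the €3.5 wedge).
Revenue = t · Q = 3.5 · 271 = €948.5.

Tax revenue = €948.5 hundred.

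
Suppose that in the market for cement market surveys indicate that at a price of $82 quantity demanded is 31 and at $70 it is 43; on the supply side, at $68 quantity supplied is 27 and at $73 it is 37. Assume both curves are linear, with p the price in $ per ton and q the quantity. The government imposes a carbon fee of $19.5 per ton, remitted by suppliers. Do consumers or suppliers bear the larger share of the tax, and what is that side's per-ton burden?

Demand slope: (43 − 31)/(70 − 82) = -1, so qd = 113 − p.
Supply slope: (37 − 27)/(73 − 68) = 2, so qs = 2p − 109.
Before the tax: set 113 − p = 2p − 109 → p* = $74, q* = 39.
With the tax collected from suppliers, supply shifts: qs = 2(p − 19.5) − 109.
New equilibrium: consumers pay $87, suppliers receive $67.5, q = 26. (Wedge: pb − ps = 19.5.)
Per-ton burden: consumers $13, suppliers $6.5.
Consumers take the larger share because demand is less price-elastic here (demand slope 1 vs supply slope 2).

Consumers bear the larger share: $13 per ton.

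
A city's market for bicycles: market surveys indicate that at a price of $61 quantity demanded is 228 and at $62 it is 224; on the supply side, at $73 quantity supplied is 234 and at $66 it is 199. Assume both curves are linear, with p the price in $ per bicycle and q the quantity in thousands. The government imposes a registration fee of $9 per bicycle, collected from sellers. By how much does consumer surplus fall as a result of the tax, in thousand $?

Demand slope: (224 − 228)/(62 − 61) = -4, so qd = 472 − 4p.
Supply slope: (199 − 234)/(66 − 73) = 5, so qs = 5p − 131.
Without the tax, 472 − 4p = 5p − 131 gives 9p = 603, so p* = $67 and q* = 204.
With the tax collected from sellers, supply shifts: qs = 5(p − 9) − 131.
New equilibrium: consumers pay $72, sellers receive $63, q = 184. (Wedge: pb − ps = 9.)
ΔCS is the trapezoid between Q = 184 and Q = 204 of height $5: ½ · (204 + 184) · 5 = $970.

Consumer surplus falls by $970 thousand.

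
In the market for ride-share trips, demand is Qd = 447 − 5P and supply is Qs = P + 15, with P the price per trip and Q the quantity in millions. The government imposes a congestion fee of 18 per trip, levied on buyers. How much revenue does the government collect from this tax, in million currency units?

Tax revenue = 1296 million.

Without the tax, 447 − 5P = P + 15 gives 6P = 432, so P* = 72 and Q* = 87.
With the tax collected from buyers, demand (in seller-price terms) shifts: Qd = 447 − 5(P + 18).
New equilibrium: buyers pay 75, producers receive 57, Q = 72. (Wedge: Pb − Ps = 18.)
Revenue = t · Q = 18 · 72 = 1296.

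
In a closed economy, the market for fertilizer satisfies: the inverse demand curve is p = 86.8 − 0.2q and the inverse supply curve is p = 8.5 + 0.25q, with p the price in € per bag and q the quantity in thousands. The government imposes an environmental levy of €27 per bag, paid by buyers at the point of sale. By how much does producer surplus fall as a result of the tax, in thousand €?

Rewrite in direct form: qd = 434 − 5p and qs = 4p − 34.
Without the tax, 434 − 5p = 4p − 34 gives 9p = 468, so p* = €52 and q* = 174.
With the tax collected from buyers, demand (in seller-price terms) shifts: qd = 434 − 5(p + 27).
Solving gives q = 114 with buyers paying €64 and producers receiving €37 (the €27 wedge).
ΔPS is the trapezoid between Q = 114 and Q = 174 of height €15: ½ · (174 + 114) · 15 = €2160.

Producer surplus falls by €2160 thousand.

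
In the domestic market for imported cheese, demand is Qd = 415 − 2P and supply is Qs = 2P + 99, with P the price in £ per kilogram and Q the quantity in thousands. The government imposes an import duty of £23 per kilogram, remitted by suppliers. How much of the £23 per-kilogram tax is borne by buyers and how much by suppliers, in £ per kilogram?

Buyers bear £11.5 per kilogram; suppliers bear £11.5 per kilogram.

Without the tax, 415 − 2P = 2P + 99 gives 4P = 316, so P* = £79 and Q* = 257.
With the tax collected from suppliers, supply shifts: Qs = 2(P − 23) + 99.
New equilibrium: buyers pay £90.5, suppliers receive £67.5, Q = 234. (Wedge: Pb − Ps = 23.)
Burden on buyers: £11.5; on suppliers: £11.5. (They sum to £23.)
The less price-elastic side of the market bears the larger share of a per-unit tax.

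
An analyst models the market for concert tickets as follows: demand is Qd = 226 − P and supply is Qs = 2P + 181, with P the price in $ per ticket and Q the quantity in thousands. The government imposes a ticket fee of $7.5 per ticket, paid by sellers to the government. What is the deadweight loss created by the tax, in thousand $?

Deadweight loss = $18.75 thousand.

Before the tax: set 226 − P = 2P + 181 → P* = $15, Q* = 211.
With the tax collected from sellers, supply shifts: Qs = 2(P − 7.5) + 181.
Solving gives Q = 206 with consumers paying $20 and sellers receiving $12.5 (the $7.5 wedge).
Quantity falls by |ΔQ| = |211 − 206| = 5.
DWL = ½ · t · |ΔQ| = ½ · 7.5 · 5 = $18.75.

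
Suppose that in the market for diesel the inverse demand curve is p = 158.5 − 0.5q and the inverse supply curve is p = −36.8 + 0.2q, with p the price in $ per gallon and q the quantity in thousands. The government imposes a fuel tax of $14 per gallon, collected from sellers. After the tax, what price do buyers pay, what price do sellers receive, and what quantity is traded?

Buyers pay $29; sellers receive $15; quantity = 259.

Inverting to q(p) form: qd = 317 − 2p; qs = 5p + 184.
Without the tax, 317 − 2p = 5p + 184 gives 7p = 133, so p* = $19 and q* = 279.
With the tax collected from sellers, supply shifts: qs = 5(p − 14) + 184.
New equilibrium: buyers pay $29, sellers receive $15, q = 259. (Wedge: pb − ps = 14.)
The less price-elastic side of the market bears the larger share of a per-unit tax.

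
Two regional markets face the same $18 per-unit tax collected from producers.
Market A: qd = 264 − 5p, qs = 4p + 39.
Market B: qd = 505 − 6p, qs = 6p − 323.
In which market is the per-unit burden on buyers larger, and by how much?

Market B, by $1.

Market A: pre-tax p* = $25, q* = 139; post-tax q = 99; per-unit burden on buyers = $8.
Market B: pre-tax p* = $69, q* = 91; post-tax q = 37; per-unit burden on buyers = $9.
Difference: $8 vs $9 → market B is larger by $1.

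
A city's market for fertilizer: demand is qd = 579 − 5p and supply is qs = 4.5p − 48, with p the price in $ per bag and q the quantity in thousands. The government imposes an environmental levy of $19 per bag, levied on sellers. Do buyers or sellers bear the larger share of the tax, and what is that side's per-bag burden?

Before the tax: set 579 − 5p = 4.5p − 48 → p* = $66, q* = 249.
With the tax collected from sellers, supply shifts: qs = 4.5(p − 19) − 48.
New equilibrium: buyers pay $75, sellers receive $56, q = 204. (Wedge: pb − ps = 19.)
Per-bag burden: buyers $9, sellers $10.
Sellers take the larger share because supply is less price-elastic here (demand slope 5 vs supply slope 4.5).
The less price-elastic side of the market bears the larger share of a per-unit tax.

Sellers bear the larger share: $10 per bag.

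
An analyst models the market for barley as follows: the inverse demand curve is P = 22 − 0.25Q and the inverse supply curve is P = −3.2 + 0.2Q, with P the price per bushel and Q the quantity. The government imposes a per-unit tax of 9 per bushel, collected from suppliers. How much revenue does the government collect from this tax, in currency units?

Inverting to Q(P) form: Qd = 88 − 4P; Qs = 5P + 16.
Without the tax, 88 − 4P = 5P + 16 gives 9P = 72, so P* = 8 and Q* = 56.
With the tax collected from suppliers, supply shifts: Qs = 5(P − 9) + 16.
Solving gives Q = 36 with consumers paying 13 and suppliers receiving 4 (the 9 wedge).
Revenue = t · Q = 9 · 36 = 324.

Tax revenue = 324.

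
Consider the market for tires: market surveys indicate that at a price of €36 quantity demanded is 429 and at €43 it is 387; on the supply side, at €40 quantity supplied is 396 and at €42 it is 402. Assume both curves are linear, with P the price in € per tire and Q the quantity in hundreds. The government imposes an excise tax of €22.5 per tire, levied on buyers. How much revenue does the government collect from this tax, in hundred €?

Tax revenue = €7965 hundred.

Demand slope: (387 − 429)/(43 − 36) = -6, so Qd = 645 − 6P.
Supply slope: (402 − 396)/(42 − 40) = 3, so Qs = 3P + 276.
Before the tax: set 645 − 6P = 3P + 276 → P* = €41, Q* = 399.
With the tax collected from buyers, demand (in seller-price terms) shifts: Qd = 645 − 6(P + 22.5).
New equilibrium: buyers pay €48.5, suppliers receive €26, Q = 354. (Wedge: Pb − Ps = 22.5.)
Revenue = t · Q = 22.5 · 354 = €7965.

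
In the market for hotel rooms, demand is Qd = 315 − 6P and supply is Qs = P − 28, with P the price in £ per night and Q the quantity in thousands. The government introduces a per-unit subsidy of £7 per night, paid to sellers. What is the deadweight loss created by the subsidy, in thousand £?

Without the subsidy, 315 − 6P = P − 28 gives 7P = 343, so P* = £49 and Q* = 21.
With a per-unit subsidy paid to sellers, each receives P + 7 per unit sold, so supply becomes Qs = (P + 7) − 28.
New equilibrium: consumers pay £48, sellers receive £55, Q = 27. (Wedge: Pb − Ps = −7.)
Quantity rises by |ΔQ| = |21 − 27| = 6.
DWL = ½ · t · |ΔQ| = ½ · 7 · 6 = £21.

Deadweight loss = £21 thousand.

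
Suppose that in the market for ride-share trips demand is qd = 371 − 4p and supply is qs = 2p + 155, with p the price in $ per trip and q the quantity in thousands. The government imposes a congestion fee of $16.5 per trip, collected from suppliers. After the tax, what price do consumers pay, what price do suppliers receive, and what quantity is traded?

Before the tax: set 371 − 4p = 2p + 155 → p* = $36, q* = 227.
With the tax collected from suppliers, supply shifts: qs = 2(p − 16.5) + 155.
New equilibrium: consumers pay $41.5, suppliers receive $25, q = 205. (Wedge: pb − ps = 16.5.)
The less price-elastic side of the market bears the larger share of a per-unit tax.

Consumers pay $41.5; suppliers receive $25; quantity = 205.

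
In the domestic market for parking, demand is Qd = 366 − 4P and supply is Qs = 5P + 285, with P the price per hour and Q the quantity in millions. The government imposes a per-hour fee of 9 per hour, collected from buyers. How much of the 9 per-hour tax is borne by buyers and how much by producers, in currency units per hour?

Buyers bear 5 per hour; producers bear 4 per hour.

Without the tax, 366 − 4P = 5P + 285 gives 9P = 81, so P* = 9 and Q* = 330.
With the tax collected from buyers, demand (in seller-price terms) shifts: Qd = 366 − 4(P + 9).
Solving gives Q = 310 with buyers paying 14 and producers receiving 5 (the 9 wedge).
Burden on buyers: 5; on producers: 4. (They sum to 9.)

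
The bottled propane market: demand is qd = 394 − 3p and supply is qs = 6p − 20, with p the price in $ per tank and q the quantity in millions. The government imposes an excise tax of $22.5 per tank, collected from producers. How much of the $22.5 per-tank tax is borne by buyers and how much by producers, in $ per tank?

Without the tax, 394 − 3p = 6p − 20 gives 9p = 414, so p* = $46 and q* = 256.
With the tax collected from producers, supply shifts: qs = 6(p − 22.5) − 20.
Solving gives q = 211 with buyers paying $61 and producers receiving $38.5 (the $22.5 wedge).
Burden on buyers: $15; on producers: $7.5. (They sum to $22.5.)

Buyers bear $15 per tank; producers bear $7.5 per tank.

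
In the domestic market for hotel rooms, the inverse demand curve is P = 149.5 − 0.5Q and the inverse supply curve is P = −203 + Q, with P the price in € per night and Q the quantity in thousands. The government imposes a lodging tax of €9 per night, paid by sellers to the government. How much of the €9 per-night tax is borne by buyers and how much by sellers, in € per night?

Buyers bear €3 per night; sellers bear €6 per night.

Inverting to Q(P) form: Qd = 299 − 2P; Qs = P + 203.
Before the tax: set 299 − 2P = P + 203 → P* = €32, Q* = 235.
With the tax collected from sellers, supply shifts: Qs = (P − 9) + 203.
New equilibrium: buyers pay €35, sellers receive €26, Q = 229. (Wedge: Pb − Ps = 9.)
Burden on buyers: €3; on sellers: €6. (They sum to €9.)
The less price-elastic side of the market bears the larger share of a per-unit tax.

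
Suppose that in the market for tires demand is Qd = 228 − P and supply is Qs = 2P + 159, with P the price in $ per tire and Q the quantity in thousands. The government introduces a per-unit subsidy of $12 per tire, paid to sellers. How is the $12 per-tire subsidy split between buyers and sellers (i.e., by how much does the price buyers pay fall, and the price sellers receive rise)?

Buyers gain $8 per tire; sellers gain $4 per tire.

Before the subsidy: set 228 − P = 2P + 159 → P* = $23, Q* = 205.
With a per-unit subsidy paid to sellers, each receives P + 12 per unit sold, so supply becomes Qs = 2(P + 12) + 159.
Solving gives Q = 213 with buyers paying $15 and sellers receiving $27 (the $12 wedge).
Gain to buyers: $8; to sellers: $4. (They sum to $12.)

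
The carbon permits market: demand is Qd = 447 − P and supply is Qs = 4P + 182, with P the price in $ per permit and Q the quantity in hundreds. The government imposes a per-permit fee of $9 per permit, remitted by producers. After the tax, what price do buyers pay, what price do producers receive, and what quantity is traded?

Without the tax, 447 − P = 4P + 182 gives 5P = 265, so P* = $53 and Q* = 394.
With the tax collected from producers, supply shifts: Qs = 4(P − 9) + 182.
New equilibrium: buyers pay $60.2, producers receive $51.2, Q = 386.8. (Wedge: Pb − Ps = 9.)

Buyers pay $60.2; producers receive $51.2; quantity = 386.8.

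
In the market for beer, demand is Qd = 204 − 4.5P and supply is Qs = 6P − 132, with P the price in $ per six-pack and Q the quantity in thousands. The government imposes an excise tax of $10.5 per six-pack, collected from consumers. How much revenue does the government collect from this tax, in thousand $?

Without the tax, 204 − 4.5P = 6P − 132 gives 10.5P = 336, so P* = $32 and Q* = 60.
With the tax collected from consumers, demand (in seller-price terms) shifts: Qd = 204 − 4.5(P + 10.5).
Solving gives Q = 33 with consumers paying $38 and sellers receiving $27.5 (the $10.5 wedge).
Revenue = t · Q = 10.5 · 33 = $346.5.

Tax revenue = $346.5 thousand.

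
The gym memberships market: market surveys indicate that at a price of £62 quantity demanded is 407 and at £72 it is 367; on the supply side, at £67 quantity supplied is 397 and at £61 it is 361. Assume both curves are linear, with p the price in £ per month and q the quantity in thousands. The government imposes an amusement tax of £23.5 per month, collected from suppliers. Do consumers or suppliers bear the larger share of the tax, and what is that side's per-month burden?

Demand slope: (367 − 407)/(72 − 62) = -4, so qd = 655 − 4p.
Supply slope: (361 − 397)/(61 − 67) = 6, so qs = 6p − 5.
Before the tax: set 655 − 4p = 6p − 5 → p* = £66, q* = 391.
With the tax collected from suppliers, supply shifts: qs = 6(p − 23.5) − 5.
Solving gives q = 334.6 with consumers paying £80.1 and suppliers receiving £56.6 (the £23.5 wedge).
Per-month burden: consumers £14.1, suppliers £9.4.
Consumers take the larger share because demand is less price-elastic here (demand slope 4 vs supply slope 6).
The less price-elastic side of the market bears the larger share of a per-unit tax.

Consumers bear the larger share: £14.1 per month.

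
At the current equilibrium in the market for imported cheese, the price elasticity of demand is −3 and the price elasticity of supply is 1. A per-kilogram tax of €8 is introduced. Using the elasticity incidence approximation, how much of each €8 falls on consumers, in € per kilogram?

Incidence ratio: consumers' share ≈ εs / (εs + |εd|) = 1 / (1 + 3) = 0.25.
So consumers bear ≈ 0.25 × €8 = €2; sellers bear €6.

Consumers bear ≈ €2 per kilogram.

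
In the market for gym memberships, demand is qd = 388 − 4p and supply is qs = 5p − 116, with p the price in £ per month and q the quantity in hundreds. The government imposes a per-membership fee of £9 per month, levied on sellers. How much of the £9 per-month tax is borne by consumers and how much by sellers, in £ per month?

Consumers bear £5 per month; sellers bear £4 per month.

Without the tax, 388 − 4p = 5p − 116 gives 9p = 504, so p* = £56 and q* = 164.
With the tax collected from sellers, supply shifts: qs = 5(p − 9) − 116.
Solving gives q = 144 with consumers paying £61 and sellers receiving £52 (the £9 wedge).
Burden on consumers: £5; on sellers: £4. (They sum to £9.)
The less price-elastic side of the market bears the larger share of a per-unit tax.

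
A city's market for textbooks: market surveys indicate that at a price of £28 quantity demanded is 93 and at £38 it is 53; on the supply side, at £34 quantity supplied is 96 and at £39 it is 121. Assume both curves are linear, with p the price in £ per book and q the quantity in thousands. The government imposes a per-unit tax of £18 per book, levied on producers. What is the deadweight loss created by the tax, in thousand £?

Deadweight loss = £360 thousand.

Demand slope: (53 − 93)/(38 − 28) = -4, so qd = 205 − 4p.
Supply slope: (121 − 96)/(39 − 34) = 5, so qs = 5p − 74.
Without the tax, 205 − 4p = 5p − 74 gives 9p = 279, so p* = £31 and q* = 81.
With the tax collected from producers, supply shifts: qs = 5(p − 18) − 74.
Solving gives q = 41 with consumers paying £41 and producers receiving £23 (the £18 wedge).
Quantity falls by |ΔQ| = |81 − 41| = 40.
DWL = ½ · t · |ΔQ| = ½ · 18 · 40 = £360.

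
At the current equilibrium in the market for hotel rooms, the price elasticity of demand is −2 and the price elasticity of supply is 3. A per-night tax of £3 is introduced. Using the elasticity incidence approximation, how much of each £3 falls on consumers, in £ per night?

Incidence ratio: consumers' share ≈ εs / (εs + |εd|) = 3 / (3 + 2) = 0.6.
So consumers bear ≈ 0.6 × £3 = £1.8; producers bear £1.2.

Consumers bear ≈ £1.8 per night.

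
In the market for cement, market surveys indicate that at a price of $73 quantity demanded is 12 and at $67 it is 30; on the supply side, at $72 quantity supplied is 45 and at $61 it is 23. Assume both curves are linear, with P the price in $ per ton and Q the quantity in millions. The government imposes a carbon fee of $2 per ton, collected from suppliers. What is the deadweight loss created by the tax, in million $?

Demand slope: (30 − 12)/(67 − 73) = -3, so Qd = 231 − 3P.
Supply slope: (23 − 45)/(61 − 72) = 2, so Qs = 2P − 99.
Without the tax, 231 − 3P = 2P − 99 gives 5P = 330, so P* = $66 and Q* = 33.
With the tax collected from suppliers, supply shifts: Qs = 2(P − 2) − 99.
New equilibrium: consumers pay $66.8, suppliers receive $64.8, Q = 30.6. (Wedge: Pb − Ps = 2.)
Quantity falls by |ΔQ| = |33 − 30.6| = 2.4.
DWL = ½ · t · |ΔQ| = ½ · 2 · 2.4 = $2.4.

Deadweight loss = $2.4 million.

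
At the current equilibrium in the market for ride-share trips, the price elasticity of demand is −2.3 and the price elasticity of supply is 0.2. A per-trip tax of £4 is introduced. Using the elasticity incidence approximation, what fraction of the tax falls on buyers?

Incidence ratio: buyers' share ≈ εs / (εs + |εd|) = 0.2 / (0.2 + 2.3) = 0.08.
Supply is the less elastic side, so buyers bear the smaller share.

Buyers' share ≈ 0.08.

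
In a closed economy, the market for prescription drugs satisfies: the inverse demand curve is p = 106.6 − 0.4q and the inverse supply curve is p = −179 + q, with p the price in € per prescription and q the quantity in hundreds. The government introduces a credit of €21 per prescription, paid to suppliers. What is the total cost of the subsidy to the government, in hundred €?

Rewrite in direct form: qd = 266.5 − 2.5p and qs = p + 179.
Without the subsidy, 266.5 − 2.5p = p + 179 gives 3.5p = 87.5, so p* = €25 and q* = 204.
With a per-unit subsidy paid to suppliers, each receives p + 21 per unit sold, so supply becomes qs = (p + 21) + 179.
New equilibrium: consumers pay €19, suppliers receive €40, q = 219. (Wedge: pb − ps = −21.)
Outlay = t · Q = 21 · 219 = €4599.

Government outlay = €4599 hundred.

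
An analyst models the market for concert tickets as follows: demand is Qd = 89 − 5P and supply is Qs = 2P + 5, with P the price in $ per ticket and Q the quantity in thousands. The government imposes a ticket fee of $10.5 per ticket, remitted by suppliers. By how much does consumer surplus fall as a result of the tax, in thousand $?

Before the tax: set 89 − 5P = 2P + 5 → P* = $12, Q* = 29.
With the tax collected from suppliers, supply shifts: Qs = 2(P − 10.5) + 5.
Solving gives Q = 14 with buyers paying $15 and suppliers receiving $4.5 (the $10.5 wedge).
ΔCS is the trapezoid between Q = 14 and Q = 29 of height $3: ½ · (29 + 14) · 3 = $64.5.

Consumer surplus falls by $64.5 thousand.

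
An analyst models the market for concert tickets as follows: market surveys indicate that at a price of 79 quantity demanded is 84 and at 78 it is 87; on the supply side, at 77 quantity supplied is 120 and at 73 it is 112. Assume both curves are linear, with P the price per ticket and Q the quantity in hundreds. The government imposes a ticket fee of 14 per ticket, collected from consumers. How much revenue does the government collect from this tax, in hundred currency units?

Demand slope: (87 − 84)/(78 − 79) = -3, so Qd = 321 − 3P.
Supply slope: (112 − 120)/(73 − 77) = 2, so Qs = 2P − 34.
Without the tax, 321 − 3P = 2P − 34 gives 5P = 355, so P* = 71 and Q* = 108.
With the tax collected from consumers, demand (in seller-price terms) shifts: Qd = 321 − 3(P + 14).
Solving gives Q = 91.2 with consumers paying 76.6 and producers receiving 62.6 (the 14 wedge).
Revenue = t · Q = 14 · 91.2 = 1276.8.

Tax revenue = 1276.8 hundred.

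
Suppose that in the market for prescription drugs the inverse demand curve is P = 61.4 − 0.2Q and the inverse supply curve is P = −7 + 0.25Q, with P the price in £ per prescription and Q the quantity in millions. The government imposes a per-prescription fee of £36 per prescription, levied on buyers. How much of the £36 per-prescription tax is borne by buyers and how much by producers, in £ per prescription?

Inverting to Q(P) form: Qd = 307 − 5P; Qs = 4P + 28.
Before the tax: set 307 − 5P = 4P + 28 → P* = £31, Q* = 152.
With the tax collected from buyers, demand (in seller-price terms) shifts: Qd = 307 − 5(P + 36).
Solving gives Q = 72 with buyers paying £47 and producers receiving £11 (the £36 wedge).
Burden on buyers: £16; on producers: £20. (They sum to £36.)

Buyers bear £16 per prescription; producers bear £20 per prescription.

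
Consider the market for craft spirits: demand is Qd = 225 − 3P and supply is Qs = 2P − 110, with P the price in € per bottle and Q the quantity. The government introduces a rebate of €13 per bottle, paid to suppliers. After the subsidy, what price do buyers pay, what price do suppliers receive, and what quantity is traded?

Without the subsidy, 225 − 3P = 2P − 110 gives 5P = 335, so P* = €67 and Q* = 24.
With a per-unit subsidy paid to suppliers, each receives P + 13 per unit sold, so supply becomes Qs = 2(P + 13) − 110.
New equilibrium: buyers pay €61.8, suppliers receive €74.8, Q = 39.6. (Wedge: Pb − Ps = −13.)

Buyers pay €61.8; suppliers receive €74.8; quantity = 39.6.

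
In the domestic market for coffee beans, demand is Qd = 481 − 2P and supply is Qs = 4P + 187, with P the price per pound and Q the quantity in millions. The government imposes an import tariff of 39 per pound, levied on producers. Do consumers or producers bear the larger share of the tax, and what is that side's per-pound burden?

Before the tax: set 481 − 2P = 4P + 187 → P* = 49, Q* = 383.
With the tax collected from producers, supply shifts: Qs = 4(P − 39) + 187.
Solving gives Q = 331 with consumers paying 75 and producers receiving 36 (the 39 wedge).
Per-pound burden: consumers 26, producers 13.
Consumers take the larger share because demand is less price-elastic here (demand slope 2 vs supply slope 4).

Consumers bear the larger share: 26 per pound.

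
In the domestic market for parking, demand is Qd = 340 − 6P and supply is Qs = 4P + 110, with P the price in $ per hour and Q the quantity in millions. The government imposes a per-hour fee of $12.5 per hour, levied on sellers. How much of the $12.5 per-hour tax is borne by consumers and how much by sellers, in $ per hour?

Before the tax: set 340 − 6P = 4P + 110 → P* = $23, Q* = 202.
With the tax collected from sellers, supply shifts: Qs = 4(P − 12.5) + 110.
New equilibrium: consumers pay $28, sellers receive $15.5, Q = 172. (Wedge: Pb − Ps = 12.5.)
Burden on consumers: $5; on sellers: $7.5. (They sum to $12.5.)
The less price-elastic side of the market bears the larger share of a per-unit tax.

Consumers bear $5 per hour; sellers bear $7.5 per hour.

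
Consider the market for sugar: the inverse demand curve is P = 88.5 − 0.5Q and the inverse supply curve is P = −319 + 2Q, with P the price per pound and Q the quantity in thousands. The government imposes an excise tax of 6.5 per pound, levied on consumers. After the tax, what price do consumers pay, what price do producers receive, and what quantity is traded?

Inverting to Q(P) form: Qd = 177 − 2P; Qs = 0.5P + 159.5.
Before the tax: set 177 − 2P = 0.5P + 159.5 → P* = 7, Q* = 163.
With the tax collected from consumers, demand (in seller-price terms) shifts: Qd = 177 − 2(P + 6.5).
New equilibrium: consumers pay 8.3, producers receive 1.8, Q = 160.4. (Wedge: Pb − Ps = 6.5.)

Consumers pay 8.3; producers receive 1.8; quantity = 160.4.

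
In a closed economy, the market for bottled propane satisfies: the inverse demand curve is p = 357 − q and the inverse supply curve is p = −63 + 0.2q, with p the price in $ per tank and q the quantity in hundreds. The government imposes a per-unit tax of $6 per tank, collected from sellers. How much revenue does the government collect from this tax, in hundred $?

Rewrite in direct form: qd = 357 − p and qs = 5p + 315.
Before the tax: set 357 − p = 5p + 315 → p* = $7, q* = 350.
With the tax collected from sellers, supply shifts: qs = 5(p − 6) + 315.
Solving gives q = 345 with buyers paying $12 and sellers receiving $6 (the $6 wedge).
Revenue = t · Q = 6 · 345 = $2070.

Tax revenue = $2070 hundred.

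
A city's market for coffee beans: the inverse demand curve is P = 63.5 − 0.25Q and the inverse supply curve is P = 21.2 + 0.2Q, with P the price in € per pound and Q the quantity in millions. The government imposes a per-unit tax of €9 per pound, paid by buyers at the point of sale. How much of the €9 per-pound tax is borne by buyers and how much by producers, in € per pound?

Buyers bear €5 per pound; producers bear €4 per pound.

Rewrite in direct form: Qd = 254 − 4P and Qs = 5P − 106.
Without the tax, 254 − 4P = 5P − 106 gives 9P = 360, so P* = €40 and Q* = 94.
With the tax collected from buyers, demand (in seller-price terms) shifts: Qd = 254 − 4(P + 9).
Solving gives Q = 74 with buyers paying €45 and producers receiving €36 (the €9 wedge).
Burden on buyers: €5; on producers: €4. (They sum to €9.)
The less price-elastic side of the market bears the larger share of a per-unit tax.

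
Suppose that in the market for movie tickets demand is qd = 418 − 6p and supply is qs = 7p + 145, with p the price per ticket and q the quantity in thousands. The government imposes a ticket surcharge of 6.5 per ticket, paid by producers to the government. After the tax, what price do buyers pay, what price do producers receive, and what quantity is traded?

Without the tax, 418 − 6p = 7p + 145 gives 13p = 273, so p* = 21 and q* = 292.
With the tax collected from producers, supply shifts: qs = 7(p − 6.5) + 145.
Solving gives q = 271 with buyers paying 24.5 and producers receiving 18 (the 6.5 wedge).
The less price-elastic side of the market bears the larger share of a per-unit tax.

Buyers pay 24.5; producers receive 18; quantity = 271.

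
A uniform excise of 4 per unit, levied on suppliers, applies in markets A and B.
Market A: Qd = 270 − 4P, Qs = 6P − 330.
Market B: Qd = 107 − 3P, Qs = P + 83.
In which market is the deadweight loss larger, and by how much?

Market A: pre-tax P* = 60, Q* = 30; post-tax Q = 20.4; deadweight loss = 19.2.
Market B: pre-tax P* = 6, Q* = 89; post-tax Q = 86; deadweight loss = 6.
Difference: 19.2 vs 6 → market A is larger by 13.2.

Market A, by 13.2.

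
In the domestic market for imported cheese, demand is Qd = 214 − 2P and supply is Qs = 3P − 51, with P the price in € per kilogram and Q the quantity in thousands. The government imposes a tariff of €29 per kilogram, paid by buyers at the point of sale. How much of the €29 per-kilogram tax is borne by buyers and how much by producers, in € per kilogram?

Buyers bear €17.4 per kilogram; producers bear €11.6 per kilogram.

Before the tax: set 214 − 2P = 3P − 51 → P* = €53, Q* = 108.
With the tax collected from buyers, demand (in seller-price terms) shifts: Qd = 214 − 2(P + 29).
New equilibrium: buyers pay €70.4, producers receive €41.4, Q = 73.2. (Wedge: Pb − Ps = 29.)
Burden on buyers: €17.4; on producers: €11.6. (They sum to €29.)
The less price-elastic side of the market bears the larger share of a per-unit tax.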